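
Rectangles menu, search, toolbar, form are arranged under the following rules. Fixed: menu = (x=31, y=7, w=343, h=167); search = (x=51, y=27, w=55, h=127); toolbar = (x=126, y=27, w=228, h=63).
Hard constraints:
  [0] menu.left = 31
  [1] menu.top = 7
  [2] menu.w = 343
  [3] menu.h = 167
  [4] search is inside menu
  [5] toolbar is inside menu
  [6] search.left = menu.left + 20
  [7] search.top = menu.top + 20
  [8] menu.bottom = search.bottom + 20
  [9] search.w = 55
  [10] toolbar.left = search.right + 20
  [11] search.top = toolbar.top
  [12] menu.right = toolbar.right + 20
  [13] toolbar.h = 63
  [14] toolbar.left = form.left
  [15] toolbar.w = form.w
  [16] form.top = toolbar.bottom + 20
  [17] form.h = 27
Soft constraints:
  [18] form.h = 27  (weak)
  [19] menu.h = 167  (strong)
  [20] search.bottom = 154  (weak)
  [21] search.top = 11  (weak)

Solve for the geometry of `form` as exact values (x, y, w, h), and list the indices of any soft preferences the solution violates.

1. form.x = 126  [toolbar.left = form.left]
2. form.w = 228  [toolbar.w = form.w]
3. form.y = 110  [form.top = toolbar.bottom + 20]
4. form.h = 27  [form.h = 27]

form = (x=126, y=110, w=228, h=27)
violated soft preferences: 21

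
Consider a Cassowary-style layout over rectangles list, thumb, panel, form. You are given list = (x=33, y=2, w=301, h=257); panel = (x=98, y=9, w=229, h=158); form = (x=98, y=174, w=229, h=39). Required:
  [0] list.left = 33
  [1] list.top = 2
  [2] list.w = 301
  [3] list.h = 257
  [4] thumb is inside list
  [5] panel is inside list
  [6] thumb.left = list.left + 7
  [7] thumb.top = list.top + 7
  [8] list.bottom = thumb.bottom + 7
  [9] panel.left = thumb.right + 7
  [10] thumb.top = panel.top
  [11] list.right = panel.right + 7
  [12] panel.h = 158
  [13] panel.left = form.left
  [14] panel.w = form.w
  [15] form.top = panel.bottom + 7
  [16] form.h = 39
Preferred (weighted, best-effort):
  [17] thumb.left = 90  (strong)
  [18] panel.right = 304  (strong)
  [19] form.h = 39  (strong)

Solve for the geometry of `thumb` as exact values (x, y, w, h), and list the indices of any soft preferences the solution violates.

thumb = (x=40, y=9, w=51, h=243)
violated soft preferences: 17, 18

1. thumb.x = 40  [thumb.left = list.left + 7]
2. thumb.y = 9  [thumb.top = list.top + 7]
3. thumb.h = 243  [list.bottom = thumb.bottom + 7]
4. thumb.w = 51  [panel.left = thumb.right + 7]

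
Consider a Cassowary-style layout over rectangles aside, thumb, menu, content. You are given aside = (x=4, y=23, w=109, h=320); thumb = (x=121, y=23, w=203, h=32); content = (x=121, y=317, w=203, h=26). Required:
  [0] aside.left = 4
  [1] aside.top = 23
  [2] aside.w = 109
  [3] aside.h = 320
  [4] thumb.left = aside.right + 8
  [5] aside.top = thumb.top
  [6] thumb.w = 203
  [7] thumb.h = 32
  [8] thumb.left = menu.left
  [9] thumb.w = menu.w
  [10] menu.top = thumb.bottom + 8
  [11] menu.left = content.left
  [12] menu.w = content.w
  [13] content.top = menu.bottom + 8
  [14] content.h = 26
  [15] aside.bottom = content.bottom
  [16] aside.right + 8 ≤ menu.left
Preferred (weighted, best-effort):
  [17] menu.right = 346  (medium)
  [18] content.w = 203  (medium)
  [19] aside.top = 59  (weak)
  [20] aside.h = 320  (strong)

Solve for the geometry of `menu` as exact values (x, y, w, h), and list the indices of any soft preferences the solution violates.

1. menu.x = 121  [thumb.left = menu.left]
2. menu.w = 203  [thumb.w = menu.w]
3. menu.y = 63  [menu.top = thumb.bottom + 8]
4. menu.h = 246  [content.top = menu.bottom + 8]

menu = (x=121, y=63, w=203, h=246)
violated soft preferences: 17, 19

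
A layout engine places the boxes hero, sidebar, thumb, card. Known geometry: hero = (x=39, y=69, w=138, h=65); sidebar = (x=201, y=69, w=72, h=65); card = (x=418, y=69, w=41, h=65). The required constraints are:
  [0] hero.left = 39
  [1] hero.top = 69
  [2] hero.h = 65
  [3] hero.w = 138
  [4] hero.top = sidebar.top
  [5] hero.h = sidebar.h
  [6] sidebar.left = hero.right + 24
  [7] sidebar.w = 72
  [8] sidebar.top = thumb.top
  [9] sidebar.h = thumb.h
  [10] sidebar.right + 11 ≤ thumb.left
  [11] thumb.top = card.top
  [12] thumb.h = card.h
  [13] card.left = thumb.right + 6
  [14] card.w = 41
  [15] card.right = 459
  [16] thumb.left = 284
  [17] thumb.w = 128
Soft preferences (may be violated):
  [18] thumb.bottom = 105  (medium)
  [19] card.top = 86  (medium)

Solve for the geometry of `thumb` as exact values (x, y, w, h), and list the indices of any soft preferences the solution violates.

1. thumb.y = 69  [sidebar.top = thumb.top]
2. thumb.h = 65  [sidebar.h = thumb.h]
3. thumb.x = 284  [thumb.left = 284]
4. thumb.w = 128  [thumb.w = 128]

thumb = (x=284, y=69, w=128, h=65)
violated soft preferences: 18, 19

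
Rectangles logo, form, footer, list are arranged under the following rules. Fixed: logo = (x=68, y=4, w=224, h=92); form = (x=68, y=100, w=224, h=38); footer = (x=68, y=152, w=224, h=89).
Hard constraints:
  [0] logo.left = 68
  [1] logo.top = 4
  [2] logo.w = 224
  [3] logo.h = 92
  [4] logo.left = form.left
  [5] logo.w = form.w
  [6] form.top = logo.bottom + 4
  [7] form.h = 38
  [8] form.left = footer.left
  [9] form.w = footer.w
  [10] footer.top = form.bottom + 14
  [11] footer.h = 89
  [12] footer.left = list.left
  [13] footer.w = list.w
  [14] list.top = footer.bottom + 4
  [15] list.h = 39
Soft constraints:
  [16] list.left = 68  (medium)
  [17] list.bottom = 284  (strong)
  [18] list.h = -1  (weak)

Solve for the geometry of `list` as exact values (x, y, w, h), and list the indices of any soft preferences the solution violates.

list = (x=68, y=245, w=224, h=39)
violated soft preferences: 18

1. list.x = 68  [footer.left = list.left]
2. list.w = 224  [footer.w = list.w]
3. list.y = 245  [list.top = footer.bottom + 4]
4. list.h = 39  [list.h = 39]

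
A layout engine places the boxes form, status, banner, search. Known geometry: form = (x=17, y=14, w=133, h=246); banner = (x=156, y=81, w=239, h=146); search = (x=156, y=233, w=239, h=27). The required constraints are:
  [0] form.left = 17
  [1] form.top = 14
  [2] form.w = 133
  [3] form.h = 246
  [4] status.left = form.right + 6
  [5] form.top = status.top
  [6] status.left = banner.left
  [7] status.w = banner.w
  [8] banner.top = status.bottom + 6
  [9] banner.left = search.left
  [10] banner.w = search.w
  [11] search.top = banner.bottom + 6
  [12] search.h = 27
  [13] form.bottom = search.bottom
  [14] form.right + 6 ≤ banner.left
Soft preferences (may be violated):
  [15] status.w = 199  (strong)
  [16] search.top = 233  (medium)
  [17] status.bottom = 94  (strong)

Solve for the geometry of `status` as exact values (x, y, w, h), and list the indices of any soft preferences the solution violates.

1. status.x = 156  [status.left = form.right + 6]
2. status.y = 14  [form.top = status.top]
3. status.w = 239  [status.w = banner.w]
4. status.h = 61  [banner.top = status.bottom + 6]

status = (x=156, y=14, w=239, h=61)
violated soft preferences: 15, 17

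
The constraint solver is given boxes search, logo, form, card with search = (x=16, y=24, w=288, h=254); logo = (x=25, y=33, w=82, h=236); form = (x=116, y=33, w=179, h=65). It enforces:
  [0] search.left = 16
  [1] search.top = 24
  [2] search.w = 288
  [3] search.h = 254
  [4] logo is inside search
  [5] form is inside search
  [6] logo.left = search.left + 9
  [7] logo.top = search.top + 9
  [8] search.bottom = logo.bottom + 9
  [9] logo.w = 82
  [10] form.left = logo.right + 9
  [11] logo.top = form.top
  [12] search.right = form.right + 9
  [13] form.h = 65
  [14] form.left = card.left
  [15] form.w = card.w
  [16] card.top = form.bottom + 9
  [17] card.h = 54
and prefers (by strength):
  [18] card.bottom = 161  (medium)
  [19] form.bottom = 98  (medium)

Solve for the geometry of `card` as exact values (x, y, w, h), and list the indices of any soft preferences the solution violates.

card = (x=116, y=107, w=179, h=54)
violated soft preferences: none

1. card.x = 116  [form.left = card.left]
2. card.w = 179  [form.w = card.w]
3. card.y = 107  [card.top = form.bottom + 9]
4. card.h = 54  [card.h = 54]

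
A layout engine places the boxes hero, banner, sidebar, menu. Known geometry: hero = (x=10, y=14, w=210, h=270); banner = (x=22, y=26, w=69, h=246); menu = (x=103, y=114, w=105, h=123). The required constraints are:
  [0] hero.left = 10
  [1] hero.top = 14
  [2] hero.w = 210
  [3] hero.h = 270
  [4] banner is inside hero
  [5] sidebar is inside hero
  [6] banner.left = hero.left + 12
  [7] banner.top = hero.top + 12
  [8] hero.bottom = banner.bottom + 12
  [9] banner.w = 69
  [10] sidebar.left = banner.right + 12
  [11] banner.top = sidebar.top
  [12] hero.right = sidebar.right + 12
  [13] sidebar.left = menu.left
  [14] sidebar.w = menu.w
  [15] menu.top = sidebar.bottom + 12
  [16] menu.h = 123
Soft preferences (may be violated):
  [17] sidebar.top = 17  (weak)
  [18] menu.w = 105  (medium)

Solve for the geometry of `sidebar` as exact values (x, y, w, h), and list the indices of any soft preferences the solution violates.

sidebar = (x=103, y=26, w=105, h=76)
violated soft preferences: 17

1. sidebar.x = 103  [sidebar.left = banner.right + 12]
2. sidebar.y = 26  [banner.top = sidebar.top]
3. sidebar.w = 105  [hero.right = sidebar.right + 12]
4. sidebar.h = 76  [menu.top = sidebar.bottom + 12]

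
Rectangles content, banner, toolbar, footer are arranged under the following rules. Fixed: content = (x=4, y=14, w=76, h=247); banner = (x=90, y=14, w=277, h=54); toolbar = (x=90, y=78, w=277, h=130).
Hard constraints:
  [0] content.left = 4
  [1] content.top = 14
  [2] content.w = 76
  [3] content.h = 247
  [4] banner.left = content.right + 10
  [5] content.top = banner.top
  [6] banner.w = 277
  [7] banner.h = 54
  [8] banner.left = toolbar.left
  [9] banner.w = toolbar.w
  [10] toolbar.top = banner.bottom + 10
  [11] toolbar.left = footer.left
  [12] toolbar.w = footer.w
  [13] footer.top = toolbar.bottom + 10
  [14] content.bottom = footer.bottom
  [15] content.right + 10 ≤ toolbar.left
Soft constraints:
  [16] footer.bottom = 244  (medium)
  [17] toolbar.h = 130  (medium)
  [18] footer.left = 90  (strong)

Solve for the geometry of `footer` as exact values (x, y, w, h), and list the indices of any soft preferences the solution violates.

footer = (x=90, y=218, w=277, h=43)
violated soft preferences: 16

1. footer.x = 90  [toolbar.left = footer.left]
2. footer.w = 277  [toolbar.w = footer.w]
3. footer.y = 218  [footer.top = toolbar.bottom + 10]
4. footer.h = 43  [content.bottom = footer.bottom]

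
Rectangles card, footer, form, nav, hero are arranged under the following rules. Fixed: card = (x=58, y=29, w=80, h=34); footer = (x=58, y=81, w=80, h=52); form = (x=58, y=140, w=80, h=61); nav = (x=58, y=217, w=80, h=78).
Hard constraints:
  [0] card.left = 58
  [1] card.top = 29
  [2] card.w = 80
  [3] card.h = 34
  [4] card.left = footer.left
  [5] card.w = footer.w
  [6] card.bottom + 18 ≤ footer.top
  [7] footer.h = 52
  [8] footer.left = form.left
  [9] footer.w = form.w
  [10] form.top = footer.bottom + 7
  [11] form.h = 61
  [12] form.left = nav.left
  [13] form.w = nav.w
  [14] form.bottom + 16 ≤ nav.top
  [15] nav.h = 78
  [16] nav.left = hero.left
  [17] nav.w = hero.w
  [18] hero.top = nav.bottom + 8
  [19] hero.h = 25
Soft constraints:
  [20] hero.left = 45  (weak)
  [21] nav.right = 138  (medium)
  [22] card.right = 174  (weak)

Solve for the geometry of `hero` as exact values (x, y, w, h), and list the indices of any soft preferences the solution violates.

hero = (x=58, y=303, w=80, h=25)
violated soft preferences: 20, 22

1. hero.x = 58  [nav.left = hero.left]
2. hero.w = 80  [nav.w = hero.w]
3. hero.y = 303  [hero.top = nav.bottom + 8]
4. hero.h = 25  [hero.h = 25]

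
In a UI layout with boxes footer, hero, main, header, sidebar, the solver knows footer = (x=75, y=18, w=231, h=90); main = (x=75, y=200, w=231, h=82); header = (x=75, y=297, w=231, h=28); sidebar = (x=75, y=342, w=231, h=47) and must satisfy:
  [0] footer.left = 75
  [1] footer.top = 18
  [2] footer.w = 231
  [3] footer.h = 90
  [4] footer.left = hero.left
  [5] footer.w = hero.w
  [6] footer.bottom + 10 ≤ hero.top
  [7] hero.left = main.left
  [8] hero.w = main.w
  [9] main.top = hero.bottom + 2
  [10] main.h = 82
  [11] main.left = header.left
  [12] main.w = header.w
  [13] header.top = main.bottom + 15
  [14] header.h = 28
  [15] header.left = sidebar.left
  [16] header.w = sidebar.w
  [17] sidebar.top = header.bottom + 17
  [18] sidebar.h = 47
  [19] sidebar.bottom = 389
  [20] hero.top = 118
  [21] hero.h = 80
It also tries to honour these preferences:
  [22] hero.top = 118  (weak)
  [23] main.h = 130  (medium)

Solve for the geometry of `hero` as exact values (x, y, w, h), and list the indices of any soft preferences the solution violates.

1. hero.x = 75  [footer.left = hero.left]
2. hero.w = 231  [footer.w = hero.w]
3. hero.y = 118  [hero.top = 118]
4. hero.h = 80  [hero.h = 80]

hero = (x=75, y=118, w=231, h=80)
violated soft preferences: 23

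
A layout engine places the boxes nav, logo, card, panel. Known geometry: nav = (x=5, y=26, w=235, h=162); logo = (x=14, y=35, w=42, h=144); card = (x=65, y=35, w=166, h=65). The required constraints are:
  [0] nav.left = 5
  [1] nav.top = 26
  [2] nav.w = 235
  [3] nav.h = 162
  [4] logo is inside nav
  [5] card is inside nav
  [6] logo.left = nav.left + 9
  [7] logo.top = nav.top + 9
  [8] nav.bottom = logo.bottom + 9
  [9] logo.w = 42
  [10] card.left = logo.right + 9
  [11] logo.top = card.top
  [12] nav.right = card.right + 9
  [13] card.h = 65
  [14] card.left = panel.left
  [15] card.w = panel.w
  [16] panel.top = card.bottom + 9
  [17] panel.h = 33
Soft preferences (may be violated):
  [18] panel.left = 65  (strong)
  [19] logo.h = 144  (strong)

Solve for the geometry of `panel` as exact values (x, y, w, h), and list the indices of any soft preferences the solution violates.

panel = (x=65, y=109, w=166, h=33)
violated soft preferences: none

1. panel.x = 65  [card.left = panel.left]
2. panel.w = 166  [card.w = panel.w]
3. panel.y = 109  [panel.top = card.bottom + 9]
4. panel.h = 33  [panel.h = 33]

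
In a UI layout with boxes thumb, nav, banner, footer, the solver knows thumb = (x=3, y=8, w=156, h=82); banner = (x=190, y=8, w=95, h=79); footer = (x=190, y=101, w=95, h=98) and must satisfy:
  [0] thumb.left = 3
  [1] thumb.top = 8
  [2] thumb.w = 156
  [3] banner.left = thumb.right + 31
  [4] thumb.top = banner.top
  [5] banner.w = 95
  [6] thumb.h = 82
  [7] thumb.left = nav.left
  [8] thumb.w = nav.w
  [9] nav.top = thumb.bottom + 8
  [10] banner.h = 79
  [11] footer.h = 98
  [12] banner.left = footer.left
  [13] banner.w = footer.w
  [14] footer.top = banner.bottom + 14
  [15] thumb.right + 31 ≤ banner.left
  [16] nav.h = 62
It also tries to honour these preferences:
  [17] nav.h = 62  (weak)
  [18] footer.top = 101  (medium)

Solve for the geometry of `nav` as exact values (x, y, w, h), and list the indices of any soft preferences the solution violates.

nav = (x=3, y=98, w=156, h=62)
violated soft preferences: none

1. nav.x = 3  [thumb.left = nav.left]
2. nav.w = 156  [thumb.w = nav.w]
3. nav.y = 98  [nav.top = thumb.bottom + 8]
4. nav.h = 62  [nav.h = 62]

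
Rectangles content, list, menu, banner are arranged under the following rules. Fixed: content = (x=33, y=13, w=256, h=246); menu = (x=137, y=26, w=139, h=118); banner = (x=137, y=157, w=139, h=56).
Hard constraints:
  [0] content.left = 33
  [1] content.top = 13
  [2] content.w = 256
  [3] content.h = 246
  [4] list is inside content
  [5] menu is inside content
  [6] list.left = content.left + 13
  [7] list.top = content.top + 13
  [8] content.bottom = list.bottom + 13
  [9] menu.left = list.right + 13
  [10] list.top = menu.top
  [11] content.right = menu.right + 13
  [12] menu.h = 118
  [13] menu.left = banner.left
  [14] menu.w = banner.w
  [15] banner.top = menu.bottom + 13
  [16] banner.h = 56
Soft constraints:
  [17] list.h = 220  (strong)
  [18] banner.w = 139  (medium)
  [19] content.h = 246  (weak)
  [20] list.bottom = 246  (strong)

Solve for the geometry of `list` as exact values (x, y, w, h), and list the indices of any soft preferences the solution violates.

list = (x=46, y=26, w=78, h=220)
violated soft preferences: none

1. list.x = 46  [list.left = content.left + 13]
2. list.y = 26  [list.top = content.top + 13]
3. list.h = 220  [content.bottom = list.bottom + 13]
4. list.w = 78  [menu.left = list.right + 13]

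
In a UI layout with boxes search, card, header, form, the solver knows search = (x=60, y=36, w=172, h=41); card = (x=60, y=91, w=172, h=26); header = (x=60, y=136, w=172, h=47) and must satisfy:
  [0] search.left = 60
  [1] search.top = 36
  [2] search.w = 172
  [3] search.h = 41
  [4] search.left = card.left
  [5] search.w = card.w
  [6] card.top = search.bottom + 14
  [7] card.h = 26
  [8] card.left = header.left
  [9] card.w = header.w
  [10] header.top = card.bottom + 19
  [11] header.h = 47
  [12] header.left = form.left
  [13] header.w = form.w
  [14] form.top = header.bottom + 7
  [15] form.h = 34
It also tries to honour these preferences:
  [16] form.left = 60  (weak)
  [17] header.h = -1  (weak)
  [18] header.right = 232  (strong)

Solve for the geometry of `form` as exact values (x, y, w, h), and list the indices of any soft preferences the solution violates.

form = (x=60, y=190, w=172, h=34)
violated soft preferences: 17

1. form.x = 60  [header.left = form.left]
2. form.w = 172  [header.w = form.w]
3. form.y = 190  [form.top = header.bottom + 7]
4. form.h = 34  [form.h = 34]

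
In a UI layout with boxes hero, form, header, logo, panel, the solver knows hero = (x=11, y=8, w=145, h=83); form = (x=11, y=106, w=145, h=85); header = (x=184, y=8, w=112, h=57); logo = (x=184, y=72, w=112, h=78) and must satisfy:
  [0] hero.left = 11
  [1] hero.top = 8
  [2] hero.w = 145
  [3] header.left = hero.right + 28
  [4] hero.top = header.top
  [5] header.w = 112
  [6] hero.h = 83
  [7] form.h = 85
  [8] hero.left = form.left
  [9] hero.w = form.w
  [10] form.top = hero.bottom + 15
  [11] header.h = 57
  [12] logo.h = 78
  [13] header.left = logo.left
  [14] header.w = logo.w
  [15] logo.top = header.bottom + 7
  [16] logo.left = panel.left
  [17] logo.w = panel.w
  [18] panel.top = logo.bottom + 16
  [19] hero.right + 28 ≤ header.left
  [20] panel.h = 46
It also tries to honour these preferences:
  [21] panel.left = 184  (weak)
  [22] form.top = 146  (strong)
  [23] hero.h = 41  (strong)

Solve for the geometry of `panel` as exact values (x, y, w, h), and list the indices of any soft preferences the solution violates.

panel = (x=184, y=166, w=112, h=46)
violated soft preferences: 22, 23

1. panel.x = 184  [logo.left = panel.left]
2. panel.w = 112  [logo.w = panel.w]
3. panel.y = 166  [panel.top = logo.bottom + 16]
4. panel.h = 46  [panel.h = 46]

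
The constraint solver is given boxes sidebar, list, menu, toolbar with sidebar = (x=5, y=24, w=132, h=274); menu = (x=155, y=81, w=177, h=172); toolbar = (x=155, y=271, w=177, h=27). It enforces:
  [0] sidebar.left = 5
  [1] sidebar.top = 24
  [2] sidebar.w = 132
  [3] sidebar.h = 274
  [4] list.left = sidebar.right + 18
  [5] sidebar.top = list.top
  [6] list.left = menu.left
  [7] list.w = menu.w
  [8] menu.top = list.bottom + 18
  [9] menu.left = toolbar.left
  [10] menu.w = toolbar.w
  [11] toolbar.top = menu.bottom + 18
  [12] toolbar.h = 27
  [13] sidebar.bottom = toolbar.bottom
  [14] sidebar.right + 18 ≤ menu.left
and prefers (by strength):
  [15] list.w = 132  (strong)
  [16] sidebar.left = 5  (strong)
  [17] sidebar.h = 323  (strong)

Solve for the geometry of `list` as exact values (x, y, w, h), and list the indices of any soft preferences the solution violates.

1. list.x = 155  [list.left = sidebar.right + 18]
2. list.y = 24  [sidebar.top = list.top]
3. list.w = 177  [list.w = menu.w]
4. list.h = 39  [menu.top = list.bottom + 18]

list = (x=155, y=24, w=177, h=39)
violated soft preferences: 15, 17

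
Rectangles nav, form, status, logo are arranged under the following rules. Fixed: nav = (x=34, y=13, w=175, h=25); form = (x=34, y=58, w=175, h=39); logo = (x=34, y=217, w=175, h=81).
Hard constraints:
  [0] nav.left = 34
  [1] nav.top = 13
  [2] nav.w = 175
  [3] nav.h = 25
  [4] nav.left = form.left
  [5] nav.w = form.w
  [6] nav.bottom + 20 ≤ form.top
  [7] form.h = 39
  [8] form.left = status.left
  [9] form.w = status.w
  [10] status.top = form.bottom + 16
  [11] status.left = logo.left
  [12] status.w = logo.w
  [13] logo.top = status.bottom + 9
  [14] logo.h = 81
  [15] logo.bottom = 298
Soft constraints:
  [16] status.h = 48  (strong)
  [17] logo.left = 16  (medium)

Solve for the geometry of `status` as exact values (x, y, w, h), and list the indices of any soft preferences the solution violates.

1. status.x = 34  [form.left = status.left]
2. status.w = 175  [form.w = status.w]
3. status.y = 113  [status.top = form.bottom + 16]
4. status.h = 95  [logo.top = status.bottom + 9]

status = (x=34, y=113, w=175, h=95)
violated soft preferences: 16, 17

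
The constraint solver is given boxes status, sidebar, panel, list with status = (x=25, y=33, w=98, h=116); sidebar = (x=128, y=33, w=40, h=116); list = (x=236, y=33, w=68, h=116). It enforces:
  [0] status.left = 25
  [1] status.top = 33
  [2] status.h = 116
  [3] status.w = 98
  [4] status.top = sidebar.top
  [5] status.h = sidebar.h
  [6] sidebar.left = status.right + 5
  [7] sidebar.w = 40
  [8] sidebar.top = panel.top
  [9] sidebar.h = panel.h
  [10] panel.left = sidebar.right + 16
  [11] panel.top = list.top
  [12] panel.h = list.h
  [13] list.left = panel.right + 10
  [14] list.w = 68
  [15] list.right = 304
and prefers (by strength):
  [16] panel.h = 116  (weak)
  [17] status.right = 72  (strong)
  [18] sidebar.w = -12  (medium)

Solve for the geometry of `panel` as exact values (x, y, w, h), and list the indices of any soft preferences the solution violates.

1. panel.y = 33  [sidebar.top = panel.top]
2. panel.h = 116  [sidebar.h = panel.h]
3. panel.x = 184  [panel.left = sidebar.right + 16]
4. panel.w = 42  [list.left = panel.right + 10]

panel = (x=184, y=33, w=42, h=116)
violated soft preferences: 17, 18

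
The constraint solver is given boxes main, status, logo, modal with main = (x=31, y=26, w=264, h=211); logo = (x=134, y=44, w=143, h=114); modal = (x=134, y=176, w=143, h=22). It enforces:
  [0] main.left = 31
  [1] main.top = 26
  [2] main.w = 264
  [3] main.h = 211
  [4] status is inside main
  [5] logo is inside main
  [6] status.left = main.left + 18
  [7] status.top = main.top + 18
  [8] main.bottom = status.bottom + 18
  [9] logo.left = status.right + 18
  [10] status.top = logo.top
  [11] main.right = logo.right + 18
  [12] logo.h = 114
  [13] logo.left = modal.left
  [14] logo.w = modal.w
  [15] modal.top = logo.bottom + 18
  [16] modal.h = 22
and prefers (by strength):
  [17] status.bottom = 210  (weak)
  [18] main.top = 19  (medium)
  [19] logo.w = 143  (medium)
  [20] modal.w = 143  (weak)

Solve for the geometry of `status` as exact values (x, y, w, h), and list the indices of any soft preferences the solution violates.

1. status.x = 49  [status.left = main.left + 18]
2. status.y = 44  [status.top = main.top + 18]
3. status.h = 175  [main.bottom = status.bottom + 18]
4. status.w = 67  [logo.left = status.right + 18]

status = (x=49, y=44, w=67, h=175)
violated soft preferences: 17, 18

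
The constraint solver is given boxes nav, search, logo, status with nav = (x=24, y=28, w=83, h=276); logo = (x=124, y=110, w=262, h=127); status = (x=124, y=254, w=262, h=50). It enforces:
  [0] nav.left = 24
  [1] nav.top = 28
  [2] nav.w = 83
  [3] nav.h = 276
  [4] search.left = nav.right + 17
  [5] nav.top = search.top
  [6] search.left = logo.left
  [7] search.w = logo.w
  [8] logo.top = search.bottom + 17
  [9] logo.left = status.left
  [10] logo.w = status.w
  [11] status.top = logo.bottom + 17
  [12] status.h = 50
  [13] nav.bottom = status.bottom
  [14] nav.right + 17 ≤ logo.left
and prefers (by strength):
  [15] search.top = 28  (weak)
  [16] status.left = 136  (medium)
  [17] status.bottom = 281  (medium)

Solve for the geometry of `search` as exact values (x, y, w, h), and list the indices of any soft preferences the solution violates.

search = (x=124, y=28, w=262, h=65)
violated soft preferences: 16, 17

1. search.x = 124  [search.left = nav.right + 17]
2. search.y = 28  [nav.top = search.top]
3. search.w = 262  [search.w = logo.w]
4. search.h = 65  [logo.top = search.bottom + 17]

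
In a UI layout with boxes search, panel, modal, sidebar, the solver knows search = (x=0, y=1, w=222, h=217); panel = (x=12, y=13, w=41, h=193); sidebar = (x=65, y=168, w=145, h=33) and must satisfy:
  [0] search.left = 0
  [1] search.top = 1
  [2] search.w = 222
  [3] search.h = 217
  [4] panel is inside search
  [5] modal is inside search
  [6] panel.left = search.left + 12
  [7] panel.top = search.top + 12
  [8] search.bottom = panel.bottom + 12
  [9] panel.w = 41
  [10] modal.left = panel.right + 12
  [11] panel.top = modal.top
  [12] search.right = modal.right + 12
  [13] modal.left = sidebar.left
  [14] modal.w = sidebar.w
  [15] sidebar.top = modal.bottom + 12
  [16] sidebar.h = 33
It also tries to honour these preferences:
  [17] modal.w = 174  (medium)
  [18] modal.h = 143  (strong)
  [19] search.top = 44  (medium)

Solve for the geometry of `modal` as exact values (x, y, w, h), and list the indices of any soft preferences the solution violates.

modal = (x=65, y=13, w=145, h=143)
violated soft preferences: 17, 19

1. modal.x = 65  [modal.left = panel.right + 12]
2. modal.y = 13  [panel.top = modal.top]
3. modal.w = 145  [search.right = modal.right + 12]
4. modal.h = 143  [sidebar.top = modal.bottom + 12]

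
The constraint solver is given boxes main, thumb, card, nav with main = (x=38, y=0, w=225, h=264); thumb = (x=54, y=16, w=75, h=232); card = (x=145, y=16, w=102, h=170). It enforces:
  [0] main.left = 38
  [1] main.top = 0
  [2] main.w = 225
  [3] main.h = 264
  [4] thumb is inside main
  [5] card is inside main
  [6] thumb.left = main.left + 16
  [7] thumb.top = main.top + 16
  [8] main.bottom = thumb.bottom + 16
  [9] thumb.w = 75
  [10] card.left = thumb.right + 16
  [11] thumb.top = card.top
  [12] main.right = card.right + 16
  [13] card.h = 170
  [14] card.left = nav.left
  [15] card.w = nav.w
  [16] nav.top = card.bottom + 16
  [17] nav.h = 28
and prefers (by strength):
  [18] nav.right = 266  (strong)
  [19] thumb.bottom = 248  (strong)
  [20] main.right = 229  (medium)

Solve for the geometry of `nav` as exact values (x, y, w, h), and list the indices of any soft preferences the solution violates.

nav = (x=145, y=202, w=102, h=28)
violated soft preferences: 18, 20

1. nav.x = 145  [card.left = nav.left]
2. nav.w = 102  [card.w = nav.w]
3. nav.y = 202  [nav.top = card.bottom + 16]
4. nav.h = 28  [nav.h = 28]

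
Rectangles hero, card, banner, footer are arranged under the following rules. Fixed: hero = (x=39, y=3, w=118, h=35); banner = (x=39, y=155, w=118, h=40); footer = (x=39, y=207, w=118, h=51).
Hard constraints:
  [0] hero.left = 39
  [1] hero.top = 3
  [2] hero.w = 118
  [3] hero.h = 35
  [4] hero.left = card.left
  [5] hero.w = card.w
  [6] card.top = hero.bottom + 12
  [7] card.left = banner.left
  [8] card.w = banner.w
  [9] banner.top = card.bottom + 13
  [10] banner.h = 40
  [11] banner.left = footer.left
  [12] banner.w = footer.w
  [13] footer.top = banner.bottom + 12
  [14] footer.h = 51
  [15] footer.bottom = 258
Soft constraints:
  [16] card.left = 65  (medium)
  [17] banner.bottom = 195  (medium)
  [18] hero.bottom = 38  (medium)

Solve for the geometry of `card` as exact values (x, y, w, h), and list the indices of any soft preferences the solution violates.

1. card.x = 39  [hero.left = card.left]
2. card.w = 118  [hero.w = card.w]
3. card.y = 50  [card.top = hero.bottom + 12]
4. card.h = 92  [banner.top = card.bottom + 13]

card = (x=39, y=50, w=118, h=92)
violated soft preferences: 16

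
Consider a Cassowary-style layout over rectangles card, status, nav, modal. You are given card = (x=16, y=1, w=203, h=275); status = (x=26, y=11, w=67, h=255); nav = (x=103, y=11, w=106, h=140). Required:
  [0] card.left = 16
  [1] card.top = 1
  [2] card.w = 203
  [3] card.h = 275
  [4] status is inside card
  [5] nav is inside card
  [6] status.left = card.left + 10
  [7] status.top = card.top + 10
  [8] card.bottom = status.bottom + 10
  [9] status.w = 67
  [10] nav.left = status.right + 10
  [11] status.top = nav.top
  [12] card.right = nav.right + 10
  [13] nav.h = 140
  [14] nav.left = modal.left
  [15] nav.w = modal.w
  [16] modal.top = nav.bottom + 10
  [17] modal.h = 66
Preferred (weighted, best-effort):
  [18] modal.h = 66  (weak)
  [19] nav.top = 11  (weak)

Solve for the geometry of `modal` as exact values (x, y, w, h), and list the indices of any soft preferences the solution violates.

1. modal.x = 103  [nav.left = modal.left]
2. modal.w = 106  [nav.w = modal.w]
3. modal.y = 161  [modal.top = nav.bottom + 10]
4. modal.h = 66  [modal.h = 66]

modal = (x=103, y=161, w=106, h=66)
violated soft preferences: none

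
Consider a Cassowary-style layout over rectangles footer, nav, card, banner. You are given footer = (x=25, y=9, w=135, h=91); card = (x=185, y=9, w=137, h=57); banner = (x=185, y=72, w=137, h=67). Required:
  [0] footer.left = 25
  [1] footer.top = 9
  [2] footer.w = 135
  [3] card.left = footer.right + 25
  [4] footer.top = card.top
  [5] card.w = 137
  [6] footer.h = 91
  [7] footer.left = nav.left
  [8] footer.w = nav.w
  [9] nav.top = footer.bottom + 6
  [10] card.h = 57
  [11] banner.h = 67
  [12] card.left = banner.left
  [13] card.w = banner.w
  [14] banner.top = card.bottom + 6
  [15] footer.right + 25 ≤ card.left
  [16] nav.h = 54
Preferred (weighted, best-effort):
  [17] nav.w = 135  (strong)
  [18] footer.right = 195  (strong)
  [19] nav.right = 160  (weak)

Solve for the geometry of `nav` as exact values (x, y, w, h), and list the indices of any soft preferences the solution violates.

1. nav.x = 25  [footer.left = nav.left]
2. nav.w = 135  [footer.w = nav.w]
3. nav.y = 106  [nav.top = footer.bottom + 6]
4. nav.h = 54  [nav.h = 54]

nav = (x=25, y=106, w=135, h=54)
violated soft preferences: 18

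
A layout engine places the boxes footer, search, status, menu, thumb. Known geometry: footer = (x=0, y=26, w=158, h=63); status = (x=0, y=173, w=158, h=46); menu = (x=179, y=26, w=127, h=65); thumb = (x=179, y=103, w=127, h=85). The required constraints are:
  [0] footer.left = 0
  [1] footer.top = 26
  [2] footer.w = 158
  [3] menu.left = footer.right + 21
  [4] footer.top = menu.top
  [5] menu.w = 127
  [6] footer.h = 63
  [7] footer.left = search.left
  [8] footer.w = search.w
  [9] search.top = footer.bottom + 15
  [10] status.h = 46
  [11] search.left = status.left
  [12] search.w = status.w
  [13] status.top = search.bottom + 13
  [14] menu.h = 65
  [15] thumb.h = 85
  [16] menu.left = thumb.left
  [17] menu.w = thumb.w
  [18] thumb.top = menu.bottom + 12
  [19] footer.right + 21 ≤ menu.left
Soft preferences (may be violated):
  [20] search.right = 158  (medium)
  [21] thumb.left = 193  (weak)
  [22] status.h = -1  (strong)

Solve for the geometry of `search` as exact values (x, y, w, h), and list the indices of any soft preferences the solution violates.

1. search.x = 0  [footer.left = search.left]
2. search.w = 158  [footer.w = search.w]
3. search.y = 104  [search.top = footer.bottom + 15]
4. search.h = 56  [status.top = search.bottom + 13]

search = (x=0, y=104, w=158, h=56)
violated soft preferences: 21, 22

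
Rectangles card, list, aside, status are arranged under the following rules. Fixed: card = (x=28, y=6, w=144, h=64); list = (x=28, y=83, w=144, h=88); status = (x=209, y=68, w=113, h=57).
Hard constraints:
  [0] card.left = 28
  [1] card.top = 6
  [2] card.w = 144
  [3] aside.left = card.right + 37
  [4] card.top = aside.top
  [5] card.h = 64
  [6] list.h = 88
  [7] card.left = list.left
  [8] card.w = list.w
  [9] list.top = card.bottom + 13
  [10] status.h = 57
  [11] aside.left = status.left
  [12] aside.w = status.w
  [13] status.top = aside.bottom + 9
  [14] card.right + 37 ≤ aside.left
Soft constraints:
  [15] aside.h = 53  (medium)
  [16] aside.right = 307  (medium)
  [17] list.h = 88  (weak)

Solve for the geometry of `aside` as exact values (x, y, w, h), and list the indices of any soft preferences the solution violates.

aside = (x=209, y=6, w=113, h=53)
violated soft preferences: 16

1. aside.x = 209  [aside.left = card.right + 37]
2. aside.y = 6  [card.top = aside.top]
3. aside.w = 113  [aside.w = status.w]
4. aside.h = 53  [status.top = aside.bottom + 9]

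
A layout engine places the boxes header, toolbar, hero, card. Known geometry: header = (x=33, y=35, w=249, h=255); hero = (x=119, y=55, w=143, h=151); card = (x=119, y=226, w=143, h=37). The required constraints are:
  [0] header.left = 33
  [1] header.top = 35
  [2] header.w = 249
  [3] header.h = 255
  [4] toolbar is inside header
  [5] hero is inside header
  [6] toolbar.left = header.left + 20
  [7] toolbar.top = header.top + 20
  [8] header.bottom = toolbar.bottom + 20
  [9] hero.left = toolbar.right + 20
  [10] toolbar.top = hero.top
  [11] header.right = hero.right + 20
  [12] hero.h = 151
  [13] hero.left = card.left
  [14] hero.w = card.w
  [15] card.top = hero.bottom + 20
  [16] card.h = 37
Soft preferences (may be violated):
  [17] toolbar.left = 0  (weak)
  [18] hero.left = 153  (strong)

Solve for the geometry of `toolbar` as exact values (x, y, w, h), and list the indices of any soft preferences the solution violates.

1. toolbar.x = 53  [toolbar.left = header.left + 20]
2. toolbar.y = 55  [toolbar.top = header.top + 20]
3. toolbar.h = 215  [header.bottom = toolbar.bottom + 20]
4. toolbar.w = 46  [hero.left = toolbar.right + 20]

toolbar = (x=53, y=55, w=46, h=215)
violated soft preferences: 17, 18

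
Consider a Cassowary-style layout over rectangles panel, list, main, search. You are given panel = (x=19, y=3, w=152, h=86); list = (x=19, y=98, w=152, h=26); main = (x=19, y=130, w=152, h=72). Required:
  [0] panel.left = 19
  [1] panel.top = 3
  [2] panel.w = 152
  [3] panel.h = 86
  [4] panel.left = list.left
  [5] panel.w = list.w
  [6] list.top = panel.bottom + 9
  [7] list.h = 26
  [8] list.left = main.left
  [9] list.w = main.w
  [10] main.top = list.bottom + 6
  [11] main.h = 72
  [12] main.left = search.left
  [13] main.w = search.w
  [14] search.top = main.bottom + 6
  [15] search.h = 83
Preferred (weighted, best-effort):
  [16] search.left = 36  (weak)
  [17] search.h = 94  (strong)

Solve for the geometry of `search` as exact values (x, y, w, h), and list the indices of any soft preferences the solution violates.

1. search.x = 19  [main.left = search.left]
2. search.w = 152  [main.w = search.w]
3. search.y = 208  [search.top = main.bottom + 6]
4. search.h = 83  [search.h = 83]

search = (x=19, y=208, w=152, h=83)
violated soft preferences: 16, 17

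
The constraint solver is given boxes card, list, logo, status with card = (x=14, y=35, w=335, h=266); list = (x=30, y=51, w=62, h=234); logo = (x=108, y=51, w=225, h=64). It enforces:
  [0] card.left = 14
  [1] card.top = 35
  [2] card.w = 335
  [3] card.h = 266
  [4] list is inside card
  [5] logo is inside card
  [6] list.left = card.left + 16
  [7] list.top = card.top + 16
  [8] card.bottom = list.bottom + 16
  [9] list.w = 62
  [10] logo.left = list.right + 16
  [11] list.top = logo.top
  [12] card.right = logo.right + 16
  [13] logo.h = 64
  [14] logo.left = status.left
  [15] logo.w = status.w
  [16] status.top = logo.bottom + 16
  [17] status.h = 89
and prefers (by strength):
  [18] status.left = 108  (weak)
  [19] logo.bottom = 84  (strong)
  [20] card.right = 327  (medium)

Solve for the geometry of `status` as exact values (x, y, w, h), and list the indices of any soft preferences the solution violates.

1. status.x = 108  [logo.left = status.left]
2. status.w = 225  [logo.w = status.w]
3. status.y = 131  [status.top = logo.bottom + 16]
4. status.h = 89  [status.h = 89]

status = (x=108, y=131, w=225, h=89)
violated soft preferences: 19, 20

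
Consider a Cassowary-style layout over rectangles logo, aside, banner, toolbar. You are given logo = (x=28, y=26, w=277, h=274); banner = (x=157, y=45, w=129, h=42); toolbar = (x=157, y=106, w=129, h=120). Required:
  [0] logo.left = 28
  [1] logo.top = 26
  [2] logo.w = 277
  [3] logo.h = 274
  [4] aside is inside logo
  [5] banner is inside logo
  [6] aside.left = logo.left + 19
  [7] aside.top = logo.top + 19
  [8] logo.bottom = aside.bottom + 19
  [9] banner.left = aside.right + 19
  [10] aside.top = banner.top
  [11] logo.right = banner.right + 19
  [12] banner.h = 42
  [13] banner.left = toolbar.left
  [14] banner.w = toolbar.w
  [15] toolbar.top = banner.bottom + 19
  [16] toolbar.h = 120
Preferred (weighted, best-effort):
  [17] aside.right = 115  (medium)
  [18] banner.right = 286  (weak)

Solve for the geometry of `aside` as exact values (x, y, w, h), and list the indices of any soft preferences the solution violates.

aside = (x=47, y=45, w=91, h=236)
violated soft preferences: 17

1. aside.x = 47  [aside.left = logo.left + 19]
2. aside.y = 45  [aside.top = logo.top + 19]
3. aside.h = 236  [logo.bottom = aside.bottom + 19]
4. aside.w = 91  [banner.left = aside.right + 19]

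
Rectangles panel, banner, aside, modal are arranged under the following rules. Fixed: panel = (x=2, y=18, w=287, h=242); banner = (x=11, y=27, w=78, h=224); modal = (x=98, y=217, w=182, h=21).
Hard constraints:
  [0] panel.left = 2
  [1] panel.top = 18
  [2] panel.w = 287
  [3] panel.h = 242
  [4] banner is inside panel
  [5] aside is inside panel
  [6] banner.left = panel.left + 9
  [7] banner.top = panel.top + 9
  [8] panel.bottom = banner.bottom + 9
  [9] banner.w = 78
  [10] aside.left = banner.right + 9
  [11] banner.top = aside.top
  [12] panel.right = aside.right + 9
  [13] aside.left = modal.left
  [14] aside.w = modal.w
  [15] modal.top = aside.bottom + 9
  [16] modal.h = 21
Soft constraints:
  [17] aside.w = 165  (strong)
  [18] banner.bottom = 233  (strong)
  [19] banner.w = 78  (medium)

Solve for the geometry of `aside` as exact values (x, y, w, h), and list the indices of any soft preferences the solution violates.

1. aside.x = 98  [aside.left = banner.right + 9]
2. aside.y = 27  [banner.top = aside.top]
3. aside.w = 182  [panel.right = aside.right + 9]
4. aside.h = 181  [modal.top = aside.bottom + 9]

aside = (x=98, y=27, w=182, h=181)
violated soft preferences: 17, 18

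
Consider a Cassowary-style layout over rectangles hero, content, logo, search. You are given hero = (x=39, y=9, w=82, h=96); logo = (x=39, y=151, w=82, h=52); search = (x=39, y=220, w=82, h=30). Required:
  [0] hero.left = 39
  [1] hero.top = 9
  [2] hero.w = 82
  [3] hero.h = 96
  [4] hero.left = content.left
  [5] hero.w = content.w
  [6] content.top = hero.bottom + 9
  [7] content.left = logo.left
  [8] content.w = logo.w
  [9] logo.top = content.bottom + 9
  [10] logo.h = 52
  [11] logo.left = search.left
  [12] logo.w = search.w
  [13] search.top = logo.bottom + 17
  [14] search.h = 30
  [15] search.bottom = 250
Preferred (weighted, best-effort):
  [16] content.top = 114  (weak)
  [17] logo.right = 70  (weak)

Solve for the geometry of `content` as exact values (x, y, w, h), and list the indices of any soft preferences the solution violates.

content = (x=39, y=114, w=82, h=28)
violated soft preferences: 17

1. content.x = 39  [hero.left = content.left]
2. content.w = 82  [hero.w = content.w]
3. content.y = 114  [content.top = hero.bottom + 9]
4. content.h = 28  [logo.top = content.bottom + 9]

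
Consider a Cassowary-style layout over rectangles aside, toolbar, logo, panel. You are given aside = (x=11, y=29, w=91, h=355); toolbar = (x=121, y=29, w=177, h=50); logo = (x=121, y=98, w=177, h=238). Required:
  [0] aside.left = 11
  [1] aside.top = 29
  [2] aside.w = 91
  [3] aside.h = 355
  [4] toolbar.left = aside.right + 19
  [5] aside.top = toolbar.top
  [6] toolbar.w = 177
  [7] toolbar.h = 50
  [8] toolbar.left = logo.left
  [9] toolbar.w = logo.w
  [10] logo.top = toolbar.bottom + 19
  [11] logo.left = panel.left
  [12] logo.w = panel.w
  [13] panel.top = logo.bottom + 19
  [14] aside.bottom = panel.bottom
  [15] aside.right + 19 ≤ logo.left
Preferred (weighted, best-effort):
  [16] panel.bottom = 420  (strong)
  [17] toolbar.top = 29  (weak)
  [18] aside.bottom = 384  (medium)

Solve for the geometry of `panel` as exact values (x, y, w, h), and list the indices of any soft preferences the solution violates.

panel = (x=121, y=355, w=177, h=29)
violated soft preferences: 16

1. panel.x = 121  [logo.left = panel.left]
2. panel.w = 177  [logo.w = panel.w]
3. panel.y = 355  [panel.top = logo.bottom + 19]
4. panel.h = 29  [aside.bottom = panel.bottom]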